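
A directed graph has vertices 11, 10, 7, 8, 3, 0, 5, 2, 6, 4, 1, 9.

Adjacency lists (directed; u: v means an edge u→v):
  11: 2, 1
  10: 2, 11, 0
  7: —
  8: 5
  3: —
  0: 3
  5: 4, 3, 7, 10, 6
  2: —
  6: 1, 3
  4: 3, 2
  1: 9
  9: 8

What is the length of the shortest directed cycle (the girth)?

For each vertex v, BFS finds the shortest path from v back to v.
The shortest such closed walk is 5 → 6 → 1 → 9 → 8 → 5, length 5.

5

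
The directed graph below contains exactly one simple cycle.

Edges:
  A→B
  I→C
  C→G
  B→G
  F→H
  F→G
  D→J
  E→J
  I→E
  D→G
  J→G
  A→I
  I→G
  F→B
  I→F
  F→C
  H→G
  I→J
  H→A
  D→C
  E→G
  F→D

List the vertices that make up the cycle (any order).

DFS with gray/black marking from I:
I gray
  F gray
    B gray
      G gray
      G black
    B black
    C gray
      C→G: G black — skip
    C black
    D gray
      D→C: C black — skip
      D→G: G black — skip
      J gray
        J→G: G black — skip
      J black
    D black
    H gray
      H→G: G black — skip
      A gray
        A→I: I is gray → back edge
Back edge closes the cycle I → F → H → A → I; its vertices are {A, F, H, I}.

A, F, H, I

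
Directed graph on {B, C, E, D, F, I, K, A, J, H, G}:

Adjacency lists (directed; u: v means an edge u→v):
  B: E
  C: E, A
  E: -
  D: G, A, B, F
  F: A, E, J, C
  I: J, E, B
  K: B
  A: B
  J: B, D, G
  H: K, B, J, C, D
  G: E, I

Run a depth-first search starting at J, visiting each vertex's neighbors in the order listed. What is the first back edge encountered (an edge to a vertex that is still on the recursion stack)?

I->J

DFS from J (visiting each vertex's neighbors in the order listed); mark gray on enter, black on exit:
J gray
  B gray
    E gray
    E black
  B black
  D gray
    G gray
      G→E: E black — skip
      I gray
        I→J: J is gray → back edge
First back edge: I → J.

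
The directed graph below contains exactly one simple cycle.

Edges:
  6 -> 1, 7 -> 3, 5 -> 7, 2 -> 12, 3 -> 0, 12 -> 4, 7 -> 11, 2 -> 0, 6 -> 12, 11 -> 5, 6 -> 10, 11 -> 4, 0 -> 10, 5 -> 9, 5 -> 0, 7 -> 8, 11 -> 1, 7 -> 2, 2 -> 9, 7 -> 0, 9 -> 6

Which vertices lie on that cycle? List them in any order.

5, 7, 11

DFS with gray/black marking from 5:
5 gray
  7 gray
    3 gray
      0 gray
        10 gray
        10 black
      0 black
    3 black
    8 gray
    8 black
    11 gray
      1 gray
      1 black
      4 gray
      4 black
      11→5: 5 is gray → back edge
Back edge closes the cycle 5 → 7 → 11 → 5; its vertices are {5, 7, 11}.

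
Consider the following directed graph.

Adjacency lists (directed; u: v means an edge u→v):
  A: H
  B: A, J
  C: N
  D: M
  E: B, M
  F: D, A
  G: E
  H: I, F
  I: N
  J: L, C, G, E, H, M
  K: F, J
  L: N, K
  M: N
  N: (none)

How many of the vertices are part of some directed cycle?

A vertex is on a directed cycle iff it belongs to a strongly connected component of size ≥ 2 (or has a self-loop).
The vertices on cycles are {A, B, E, F, G, H, J, K, L} — 9 in total.

9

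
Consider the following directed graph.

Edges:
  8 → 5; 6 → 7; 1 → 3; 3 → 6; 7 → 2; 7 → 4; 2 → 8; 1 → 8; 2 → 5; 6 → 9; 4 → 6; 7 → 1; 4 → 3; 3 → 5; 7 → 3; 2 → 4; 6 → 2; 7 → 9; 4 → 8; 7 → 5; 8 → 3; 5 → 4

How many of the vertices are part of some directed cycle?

8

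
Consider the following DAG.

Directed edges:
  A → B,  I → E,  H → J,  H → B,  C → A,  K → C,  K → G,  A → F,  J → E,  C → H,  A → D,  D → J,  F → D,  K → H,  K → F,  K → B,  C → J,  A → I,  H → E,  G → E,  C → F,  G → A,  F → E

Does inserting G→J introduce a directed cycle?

Adding G→J creates a cycle iff J can already reach G.
Explore from J: no path reaches G. The graph stays acyclic.

No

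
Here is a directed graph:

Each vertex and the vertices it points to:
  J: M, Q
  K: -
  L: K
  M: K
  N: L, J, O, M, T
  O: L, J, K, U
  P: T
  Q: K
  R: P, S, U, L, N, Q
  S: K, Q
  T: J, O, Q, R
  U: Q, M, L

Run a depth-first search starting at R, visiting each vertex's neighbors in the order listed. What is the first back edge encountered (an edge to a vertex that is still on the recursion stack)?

DFS from R (visiting each vertex's neighbors in the order listed); mark gray on enter, black on exit:
R gray
  P gray
    T gray
      J gray
        M gray
          K gray
          K black
        M black
        Q gray
          Q→K: K black — skip
        Q black
      J black
      O gray
        L gray
          L→K: K black — skip
        L black
        O→J: J black — skip
        O→K: K black — skip
        U gray
          U→Q: Q black — skip
          U→M: M black — skip
          U→L: L black — skip
        U black
      O black
      T→Q: Q black — skip
      T→R: R is gray → back edge
First back edge: T → R.

T->R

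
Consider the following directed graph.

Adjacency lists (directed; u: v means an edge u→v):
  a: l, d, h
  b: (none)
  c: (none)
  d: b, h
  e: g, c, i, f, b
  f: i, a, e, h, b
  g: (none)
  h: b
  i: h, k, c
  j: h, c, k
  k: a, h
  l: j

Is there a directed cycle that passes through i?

i lies on a cycle iff there is a path from i back to itself.
Exploring from i, it never reaches itself; equivalently, its strongly connected component is a singleton.

No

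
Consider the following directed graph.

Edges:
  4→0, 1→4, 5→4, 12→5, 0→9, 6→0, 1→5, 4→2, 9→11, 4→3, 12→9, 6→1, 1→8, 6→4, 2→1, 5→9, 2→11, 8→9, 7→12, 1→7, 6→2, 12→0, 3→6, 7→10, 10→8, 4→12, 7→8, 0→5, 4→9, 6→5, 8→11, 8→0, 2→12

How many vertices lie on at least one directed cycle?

A vertex is on a directed cycle iff it belongs to a strongly connected component of size ≥ 2 (or has a self-loop).
The vertices on cycles are {0, 1, 2, 3, 4, 5, 6, 7, 8, 10, 12} — 11 in total.

11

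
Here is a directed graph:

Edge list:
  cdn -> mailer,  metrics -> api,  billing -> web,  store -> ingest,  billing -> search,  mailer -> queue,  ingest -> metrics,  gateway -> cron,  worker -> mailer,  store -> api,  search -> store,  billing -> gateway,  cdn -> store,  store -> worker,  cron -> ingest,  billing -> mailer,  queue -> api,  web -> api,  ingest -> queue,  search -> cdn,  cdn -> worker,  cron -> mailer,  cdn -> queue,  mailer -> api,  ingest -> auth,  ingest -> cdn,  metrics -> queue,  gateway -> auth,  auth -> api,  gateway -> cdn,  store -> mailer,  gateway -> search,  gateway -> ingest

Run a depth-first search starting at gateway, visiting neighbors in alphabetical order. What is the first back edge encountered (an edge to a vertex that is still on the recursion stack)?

ingest→cdn

DFS from gateway (visiting neighbors in alphabetical order); mark gray on enter, black on exit:
gateway gray
  auth gray
    api gray
    api black
  auth black
  cdn gray
    mailer gray
      mailer→api: api black — skip
      queue gray
        queue→api: api black — skip
      queue black
    mailer black
    cdn→queue: queue black — skip
    store gray
      store→api: api black — skip
      ingest gray
        ingest→auth: auth black — skip
        ingest→cdn: cdn is gray → back edge
First back edge: ingest → cdn.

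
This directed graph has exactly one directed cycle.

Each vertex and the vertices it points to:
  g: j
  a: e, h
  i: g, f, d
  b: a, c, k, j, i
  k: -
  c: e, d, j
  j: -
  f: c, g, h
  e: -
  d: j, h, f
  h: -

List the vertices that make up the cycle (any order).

DFS with gray/black marking from f:
f gray
  c gray
    e gray
    e black
    d gray
      j gray
      j black
      h gray
      h black
      d→f: f is gray → back edge
Back edge closes the cycle f → c → d → f; its vertices are {c, d, f}.

c, d, f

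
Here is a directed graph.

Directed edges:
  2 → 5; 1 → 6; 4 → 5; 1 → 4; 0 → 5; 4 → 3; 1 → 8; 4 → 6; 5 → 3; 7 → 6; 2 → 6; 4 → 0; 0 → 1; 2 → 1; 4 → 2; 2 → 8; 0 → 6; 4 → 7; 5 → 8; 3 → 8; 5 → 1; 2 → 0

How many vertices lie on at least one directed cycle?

5

A vertex is on a directed cycle iff it belongs to a strongly connected component of size ≥ 2 (or has a self-loop).
The vertices on cycles are {0, 1, 2, 4, 5} — 5 in total.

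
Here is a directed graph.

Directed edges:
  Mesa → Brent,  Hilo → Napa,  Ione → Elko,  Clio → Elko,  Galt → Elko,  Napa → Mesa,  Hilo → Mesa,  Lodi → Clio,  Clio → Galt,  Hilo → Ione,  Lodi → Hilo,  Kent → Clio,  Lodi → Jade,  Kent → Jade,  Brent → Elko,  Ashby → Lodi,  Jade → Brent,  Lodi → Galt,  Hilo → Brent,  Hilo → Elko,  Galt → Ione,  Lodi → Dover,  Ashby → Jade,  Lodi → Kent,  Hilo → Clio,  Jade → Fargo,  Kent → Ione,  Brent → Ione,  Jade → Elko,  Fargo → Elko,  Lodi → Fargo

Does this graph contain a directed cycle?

No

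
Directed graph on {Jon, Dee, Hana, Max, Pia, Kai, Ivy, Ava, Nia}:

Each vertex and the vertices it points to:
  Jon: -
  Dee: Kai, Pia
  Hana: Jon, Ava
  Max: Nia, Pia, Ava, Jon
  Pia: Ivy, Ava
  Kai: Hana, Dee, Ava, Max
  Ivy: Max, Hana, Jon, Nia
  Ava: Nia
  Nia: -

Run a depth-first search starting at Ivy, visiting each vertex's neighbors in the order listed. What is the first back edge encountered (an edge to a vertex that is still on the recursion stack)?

DFS from Ivy (visiting each vertex's neighbors in the order listed); mark gray on enter, black on exit:
Ivy gray
  Max gray
    Nia gray
    Nia black
    Pia gray
      Pia→Ivy: Ivy is gray → back edge
First back edge: Pia → Ivy.

Pia->Ivy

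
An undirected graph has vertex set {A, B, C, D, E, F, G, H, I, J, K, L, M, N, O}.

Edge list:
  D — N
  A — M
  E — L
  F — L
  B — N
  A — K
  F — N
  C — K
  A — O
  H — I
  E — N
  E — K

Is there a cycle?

DFS, tracking each vertex's parent; an edge to a visited non-parent vertex closes a cycle.
Start from K:
visit K (parent –)
  visit E (parent K)
    E–K: parent, skip
    visit N (parent E)
      visit B (parent N)
        B–N: parent, skip
      visit D (parent N)
        D–N: parent, skip
      visit F (parent N)
        visit L (parent F)
          L–E: E visited and ≠ parent → cycle
Cycle: E – N – F – L – E.

Yes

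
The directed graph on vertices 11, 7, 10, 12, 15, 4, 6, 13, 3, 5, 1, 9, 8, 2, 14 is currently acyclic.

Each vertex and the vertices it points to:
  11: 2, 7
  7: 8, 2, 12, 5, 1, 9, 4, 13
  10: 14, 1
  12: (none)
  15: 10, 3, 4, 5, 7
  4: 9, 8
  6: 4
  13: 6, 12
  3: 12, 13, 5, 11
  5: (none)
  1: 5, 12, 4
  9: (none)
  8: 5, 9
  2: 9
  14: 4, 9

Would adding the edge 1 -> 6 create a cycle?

No

Adding 1→6 creates a cycle iff 6 can already reach 1.
Explore from 6: no path reaches 1. The graph stays acyclic.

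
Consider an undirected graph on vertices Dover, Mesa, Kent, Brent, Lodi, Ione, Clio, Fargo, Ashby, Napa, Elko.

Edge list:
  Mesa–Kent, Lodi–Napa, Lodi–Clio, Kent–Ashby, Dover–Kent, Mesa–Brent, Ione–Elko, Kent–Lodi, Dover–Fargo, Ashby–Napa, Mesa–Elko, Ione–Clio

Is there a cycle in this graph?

Yes

DFS, tracking each vertex's parent; an edge to a visited non-parent vertex closes a cycle.
Start from Ashby:
visit Ashby (parent –)
  visit Kent (parent Ashby)
    visit Lodi (parent Kent)
      Lodi–Kent: parent, skip
      visit Clio (parent Lodi)
        Clio–Lodi: parent, skip
        visit Ione (parent Clio)
          visit Elko (parent Ione)
            visit Mesa (parent Elko)
              visit Brent (parent Mesa)
                Brent–Mesa: parent, skip
              Mesa–Elko: parent, skip
              Mesa–Kent: Kent visited and ≠ parent → cycle
Cycle: Kent – Lodi – Clio – Ione – Elko – Mesa – Kent.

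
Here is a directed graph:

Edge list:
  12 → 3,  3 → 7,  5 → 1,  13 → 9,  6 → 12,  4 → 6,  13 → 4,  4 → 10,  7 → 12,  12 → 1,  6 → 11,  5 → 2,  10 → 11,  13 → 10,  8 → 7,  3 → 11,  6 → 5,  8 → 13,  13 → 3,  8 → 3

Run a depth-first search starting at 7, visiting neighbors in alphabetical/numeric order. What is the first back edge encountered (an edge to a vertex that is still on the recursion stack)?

DFS from 7 (visiting neighbors in alphabetical/numeric order); mark gray on enter, black on exit:
7 gray
  12 gray
    1 gray
    1 black
    3 gray
      3→7: 7 is gray → back edge
First back edge: 3 → 7.

3->7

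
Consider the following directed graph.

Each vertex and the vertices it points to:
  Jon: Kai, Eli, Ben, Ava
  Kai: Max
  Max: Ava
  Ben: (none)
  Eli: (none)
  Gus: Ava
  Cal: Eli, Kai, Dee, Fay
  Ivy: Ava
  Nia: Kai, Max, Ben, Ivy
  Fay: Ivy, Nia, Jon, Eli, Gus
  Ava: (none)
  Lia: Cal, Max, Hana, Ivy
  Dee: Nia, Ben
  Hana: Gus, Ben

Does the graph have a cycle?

No

DFS with white/gray/black marking, starting from Fay:
Fay gray
  Ivy gray
    Ava gray
    Ava black
  Ivy black
  Nia gray
    Kai gray
      Max gray
        Max→Ava: Ava black — skip
      Max black
    Kai black
    Nia→Max: Max black — skip
    Ben gray
    Ben black
    Nia→Ivy: Ivy black — skip
  Nia black
  Jon gray
    Jon→Kai: Kai black — skip
    Eli gray
    Eli black
    Jon→Ben: Ben black — skip
    Jon→Ava: Ava black — skip
  Jon black
  Fay→Eli: Eli black — skip
  Gus gray
    Gus→Ava: Ava black — skip
  Gus black
Fay black
Cal gray
  Cal→Eli: Eli black — skip
  Cal→Kai: Kai black — skip
  Dee gray
    Dee→Nia: Nia black — skip
    Dee→Ben: Ben black — skip
  Dee black
  Cal→Fay: Fay black — skip
Cal black
Lia gray
  Lia→Cal: Cal black — skip
  Lia→Max: Max black — skip
  Hana gray
    Hana→Gus: Gus black — skip
    Hana→Ben: Ben black — skip
  Hana black
  Lia→Ivy: Ivy black — skip
Lia black
Every edge goes to a white or black vertex — no back edge, so the graph is acyclic.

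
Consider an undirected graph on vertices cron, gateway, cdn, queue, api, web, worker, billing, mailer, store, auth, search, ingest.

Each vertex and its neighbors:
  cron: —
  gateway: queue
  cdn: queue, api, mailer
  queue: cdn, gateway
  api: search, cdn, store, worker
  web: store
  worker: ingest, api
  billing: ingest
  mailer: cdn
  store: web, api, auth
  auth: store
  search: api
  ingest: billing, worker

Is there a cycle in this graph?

DFS, tracking each vertex's parent; an edge to a visited non-parent vertex closes a cycle.
Start from cron:
visit cron (parent –)
visit gateway (parent –)
  visit queue (parent gateway)
    visit cdn (parent queue)
      cdn–queue: parent, skip
      visit api (parent cdn)
        visit search (parent api)
          search–api: parent, skip
        api–cdn: parent, skip
        visit store (parent api)
          visit web (parent store)
            web–store: parent, skip
          store–api: parent, skip
          visit auth (parent store)
            auth–store: parent, skip
        visit worker (parent api)
          visit ingest (parent worker)
            visit billing (parent ingest)
              billing–ingest: parent, skip
            ingest–worker: parent, skip
          worker–api: parent, skip
      visit mailer (parent cdn)
        mailer–cdn: parent, skip
    queue–gateway: parent, skip
No non-parent visited neighbor found — the graph is a forest.

No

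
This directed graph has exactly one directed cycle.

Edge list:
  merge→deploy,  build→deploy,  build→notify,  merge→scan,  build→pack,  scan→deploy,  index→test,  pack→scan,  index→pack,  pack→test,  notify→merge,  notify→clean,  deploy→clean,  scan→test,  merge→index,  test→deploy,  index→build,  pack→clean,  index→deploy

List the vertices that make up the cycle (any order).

build, index, merge, notify

DFS with gray/black marking from merge:
merge gray
  scan gray
    deploy gray
      clean gray
      clean black
    deploy black
    test gray
      test→deploy: deploy black — skip
    test black
  scan black
  index gray
    pack gray
      pack→test: test black — skip
      pack→scan: scan black — skip
      pack→clean: clean black — skip
    pack black
    index→deploy: deploy black — skip
    build gray
      build→pack: pack black — skip
      notify gray
        notify→merge: merge is gray → back edge
Back edge closes the cycle merge → index → build → notify → merge; its vertices are {build, index, merge, notify}.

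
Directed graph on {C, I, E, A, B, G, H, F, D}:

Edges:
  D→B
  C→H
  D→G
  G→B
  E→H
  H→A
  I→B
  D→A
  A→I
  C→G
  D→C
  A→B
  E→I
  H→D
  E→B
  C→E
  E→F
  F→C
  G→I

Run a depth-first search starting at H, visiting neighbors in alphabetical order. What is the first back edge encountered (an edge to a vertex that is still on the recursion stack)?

DFS from H (visiting neighbors in alphabetical order); mark gray on enter, black on exit:
H gray
  A gray
    B gray
    B black
    I gray
      I→B: B black — skip
    I black
  A black
  D gray
    D→A: A black — skip
    D→B: B black — skip
    C gray
      E gray
        E→B: B black — skip
        F gray
          F→C: C is gray → back edge
First back edge: F → C.

F->C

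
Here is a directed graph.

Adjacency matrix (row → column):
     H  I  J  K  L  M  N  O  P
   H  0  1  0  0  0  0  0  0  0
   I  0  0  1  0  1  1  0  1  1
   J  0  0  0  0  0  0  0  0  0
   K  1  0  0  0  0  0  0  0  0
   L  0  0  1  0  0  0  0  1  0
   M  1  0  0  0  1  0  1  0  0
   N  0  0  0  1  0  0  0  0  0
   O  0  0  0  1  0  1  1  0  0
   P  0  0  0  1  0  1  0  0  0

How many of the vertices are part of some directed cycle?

A vertex is on a directed cycle iff it belongs to a strongly connected component of size ≥ 2 (or has a self-loop).
The vertices on cycles are {H, I, K, L, M, N, O, P} — 8 in total.

8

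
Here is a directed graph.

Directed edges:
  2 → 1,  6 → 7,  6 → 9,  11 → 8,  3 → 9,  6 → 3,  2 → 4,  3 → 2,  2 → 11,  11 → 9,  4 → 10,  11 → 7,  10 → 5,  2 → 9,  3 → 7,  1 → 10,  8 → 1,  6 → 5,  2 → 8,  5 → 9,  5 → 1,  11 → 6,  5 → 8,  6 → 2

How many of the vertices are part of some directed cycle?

8

A vertex is on a directed cycle iff it belongs to a strongly connected component of size ≥ 2 (or has a self-loop).
The vertices on cycles are {1, 2, 3, 5, 6, 8, 10, 11} — 8 in total.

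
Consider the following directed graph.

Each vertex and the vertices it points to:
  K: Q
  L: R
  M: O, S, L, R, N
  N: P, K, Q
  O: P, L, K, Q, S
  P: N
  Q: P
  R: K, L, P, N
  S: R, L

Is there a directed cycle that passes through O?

No

O lies on a cycle iff there is a path from O back to itself.
Exploring from O, it never reaches itself; equivalently, its strongly connected component is a singleton.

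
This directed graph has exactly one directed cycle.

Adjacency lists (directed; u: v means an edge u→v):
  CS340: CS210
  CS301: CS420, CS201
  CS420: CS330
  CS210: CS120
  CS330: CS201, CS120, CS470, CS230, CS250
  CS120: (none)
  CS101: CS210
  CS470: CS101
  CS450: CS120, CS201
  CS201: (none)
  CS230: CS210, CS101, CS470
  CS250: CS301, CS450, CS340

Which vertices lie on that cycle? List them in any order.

DFS with gray/black marking from CS330:
CS330 gray
  CS201 gray
  CS201 black
  CS120 gray
  CS120 black
  CS470 gray
    CS101 gray
      CS210 gray
        CS210→CS120: CS120 black — skip
      CS210 black
    CS101 black
  CS470 black
  CS230 gray
    CS230→CS210: CS210 black — skip
    CS230→CS101: CS101 black — skip
    CS230→CS470: CS470 black — skip
  CS230 black
  CS250 gray
    CS301 gray
      CS420 gray
        CS420→CS330: CS330 is gray → back edge
Back edge closes the cycle CS330 → CS250 → CS301 → CS420 → CS330; its vertices are {CS250, CS301, CS330, CS420}.

CS250, CS301, CS330, CS420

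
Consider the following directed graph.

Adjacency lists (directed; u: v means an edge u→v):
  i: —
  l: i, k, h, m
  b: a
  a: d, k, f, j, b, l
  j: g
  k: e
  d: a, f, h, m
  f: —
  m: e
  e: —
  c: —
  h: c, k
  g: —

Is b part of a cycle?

Yes

b is on a cycle iff b can reach itself via ≥1 edge.
b → a → b — yes.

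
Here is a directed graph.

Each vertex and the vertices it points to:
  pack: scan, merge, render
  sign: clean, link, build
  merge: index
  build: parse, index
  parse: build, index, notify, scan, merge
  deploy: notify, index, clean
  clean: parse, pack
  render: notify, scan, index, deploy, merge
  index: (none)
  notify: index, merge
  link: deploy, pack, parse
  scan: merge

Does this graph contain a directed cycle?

Yes

DFS with white/gray/black marking, starting from deploy:
deploy gray
  notify gray
    index gray
    index black
    merge gray
      merge→index: index black — skip
    merge black
  notify black
  deploy→index: index black — skip
  clean gray
    parse gray
      build gray
        build→parse: parse is gray → back edge
Back edge found, so a cycle exists: parse → build → parse.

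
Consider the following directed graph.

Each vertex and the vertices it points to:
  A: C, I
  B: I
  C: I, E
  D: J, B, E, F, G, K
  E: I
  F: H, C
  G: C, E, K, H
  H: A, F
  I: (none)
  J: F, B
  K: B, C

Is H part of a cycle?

Yes

H is on a cycle iff H can reach itself via ≥1 edge.
H → F → H — yes.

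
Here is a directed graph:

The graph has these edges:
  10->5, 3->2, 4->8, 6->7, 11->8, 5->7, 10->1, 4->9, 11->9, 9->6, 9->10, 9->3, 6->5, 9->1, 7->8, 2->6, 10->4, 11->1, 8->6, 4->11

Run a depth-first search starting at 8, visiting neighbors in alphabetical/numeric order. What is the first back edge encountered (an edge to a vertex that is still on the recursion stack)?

DFS from 8 (visiting neighbors in alphabetical/numeric order); mark gray on enter, black on exit:
8 gray
  6 gray
    5 gray
      7 gray
        7→8: 8 is gray → back edge
First back edge: 7 → 8.

7->8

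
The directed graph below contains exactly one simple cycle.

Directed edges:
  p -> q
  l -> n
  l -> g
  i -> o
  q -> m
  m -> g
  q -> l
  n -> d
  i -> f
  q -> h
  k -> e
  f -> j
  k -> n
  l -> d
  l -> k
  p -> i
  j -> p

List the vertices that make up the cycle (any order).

f, i, j, p

DFS with gray/black marking from p:
p gray
  i gray
    f gray
      j gray
        j→p: p is gray → back edge
Back edge closes the cycle p → i → f → j → p; its vertices are {f, i, j, p}.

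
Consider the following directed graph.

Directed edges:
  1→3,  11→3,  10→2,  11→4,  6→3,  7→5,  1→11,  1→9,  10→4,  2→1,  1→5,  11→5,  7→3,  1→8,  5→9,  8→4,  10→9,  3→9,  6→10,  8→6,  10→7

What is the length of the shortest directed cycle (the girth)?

5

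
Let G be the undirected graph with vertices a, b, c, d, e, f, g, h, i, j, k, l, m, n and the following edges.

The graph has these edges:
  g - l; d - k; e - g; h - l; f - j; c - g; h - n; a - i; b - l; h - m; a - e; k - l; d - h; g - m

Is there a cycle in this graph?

DFS, tracking each vertex's parent; an edge to a visited non-parent vertex closes a cycle.
Start from a:
visit a (parent –)
  visit i (parent a)
    i–a: parent, skip
  visit e (parent a)
    visit g (parent e)
      visit c (parent g)
        c–g: parent, skip
      visit m (parent g)
        visit h (parent m)
          visit d (parent h)
            d–h: parent, skip
            visit k (parent d)
              visit l (parent k)
                l–k: parent, skip
                l–h: h visited and ≠ parent → cycle
Cycle: h – d – k – l – h.

Yes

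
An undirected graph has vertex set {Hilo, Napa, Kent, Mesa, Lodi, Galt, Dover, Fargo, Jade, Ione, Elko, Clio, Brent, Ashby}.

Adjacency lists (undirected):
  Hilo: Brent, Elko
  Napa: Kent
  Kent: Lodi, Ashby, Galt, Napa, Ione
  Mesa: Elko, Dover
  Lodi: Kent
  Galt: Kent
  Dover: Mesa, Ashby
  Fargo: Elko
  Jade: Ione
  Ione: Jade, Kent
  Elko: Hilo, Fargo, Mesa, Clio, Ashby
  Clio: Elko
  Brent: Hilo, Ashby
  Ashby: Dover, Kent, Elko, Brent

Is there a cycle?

Yes

DFS, tracking each vertex's parent; an edge to a visited non-parent vertex closes a cycle.
Start from Brent:
visit Brent (parent –)
  visit Hilo (parent Brent)
    Hilo–Brent: parent, skip
    visit Elko (parent Hilo)
      Elko–Hilo: parent, skip
      visit Fargo (parent Elko)
        Fargo–Elko: parent, skip
      visit Mesa (parent Elko)
        Mesa–Elko: parent, skip
        visit Dover (parent Mesa)
          Dover–Mesa: parent, skip
          visit Ashby (parent Dover)
            Ashby–Dover: parent, skip
            visit Kent (parent Ashby)
              visit Lodi (parent Kent)
                Lodi–Kent: parent, skip
              Kent–Ashby: parent, skip
              visit Galt (parent Kent)
                Galt–Kent: parent, skip
              visit Napa (parent Kent)
                Napa–Kent: parent, skip
              visit Ione (parent Kent)
                visit Jade (parent Ione)
                  Jade–Ione: parent, skip
                Ione–Kent: parent, skip
            Ashby–Elko: Elko visited and ≠ parent → cycle
Cycle: Elko – Mesa – Dover – Ashby – Elko.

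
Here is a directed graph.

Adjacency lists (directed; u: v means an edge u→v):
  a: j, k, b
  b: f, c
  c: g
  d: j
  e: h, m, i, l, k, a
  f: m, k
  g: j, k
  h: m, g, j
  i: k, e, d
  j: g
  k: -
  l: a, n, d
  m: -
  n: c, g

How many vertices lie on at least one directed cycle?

4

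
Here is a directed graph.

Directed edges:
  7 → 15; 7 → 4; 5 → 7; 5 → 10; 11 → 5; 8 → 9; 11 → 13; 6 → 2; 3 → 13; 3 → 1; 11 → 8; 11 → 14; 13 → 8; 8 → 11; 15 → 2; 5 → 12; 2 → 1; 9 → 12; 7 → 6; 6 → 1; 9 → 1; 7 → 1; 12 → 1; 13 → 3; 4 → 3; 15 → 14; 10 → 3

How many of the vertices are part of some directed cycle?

8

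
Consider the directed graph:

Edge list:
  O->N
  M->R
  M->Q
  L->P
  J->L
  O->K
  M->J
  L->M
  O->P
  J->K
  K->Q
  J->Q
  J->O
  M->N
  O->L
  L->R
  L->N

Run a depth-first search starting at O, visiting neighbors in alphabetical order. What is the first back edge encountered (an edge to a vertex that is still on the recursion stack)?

J->L

DFS from O (visiting neighbors in alphabetical order); mark gray on enter, black on exit:
O gray
  K gray
    Q gray
    Q black
  K black
  L gray
    M gray
      J gray
        J→K: K black — skip
        J→L: L is gray → back edge
First back edge: J → L.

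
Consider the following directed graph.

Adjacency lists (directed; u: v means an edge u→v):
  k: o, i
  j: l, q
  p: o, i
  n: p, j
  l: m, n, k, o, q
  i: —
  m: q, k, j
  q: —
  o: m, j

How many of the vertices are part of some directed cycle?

7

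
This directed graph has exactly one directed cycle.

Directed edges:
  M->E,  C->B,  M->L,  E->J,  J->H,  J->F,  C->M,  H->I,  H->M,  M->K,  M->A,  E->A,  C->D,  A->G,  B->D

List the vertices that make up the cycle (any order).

E, H, J, M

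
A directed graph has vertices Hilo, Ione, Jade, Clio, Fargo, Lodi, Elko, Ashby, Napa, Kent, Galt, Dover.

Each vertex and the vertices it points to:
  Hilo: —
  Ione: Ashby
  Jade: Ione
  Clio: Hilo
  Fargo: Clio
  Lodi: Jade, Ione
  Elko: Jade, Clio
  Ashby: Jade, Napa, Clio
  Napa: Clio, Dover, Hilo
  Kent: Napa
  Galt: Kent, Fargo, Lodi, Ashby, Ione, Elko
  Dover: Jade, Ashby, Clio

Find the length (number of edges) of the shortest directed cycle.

3

For each vertex v, BFS finds the shortest path from v back to v.
The shortest such closed walk is Ashby → Jade → Ione → Ashby, length 3.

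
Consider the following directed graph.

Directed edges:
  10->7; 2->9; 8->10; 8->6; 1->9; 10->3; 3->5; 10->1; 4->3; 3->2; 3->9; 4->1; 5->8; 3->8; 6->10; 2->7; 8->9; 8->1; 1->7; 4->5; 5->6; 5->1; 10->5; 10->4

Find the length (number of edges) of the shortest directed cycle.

3

For each vertex v, BFS finds the shortest path from v back to v.
The shortest such closed walk is 3 → 8 → 10 → 3, length 3.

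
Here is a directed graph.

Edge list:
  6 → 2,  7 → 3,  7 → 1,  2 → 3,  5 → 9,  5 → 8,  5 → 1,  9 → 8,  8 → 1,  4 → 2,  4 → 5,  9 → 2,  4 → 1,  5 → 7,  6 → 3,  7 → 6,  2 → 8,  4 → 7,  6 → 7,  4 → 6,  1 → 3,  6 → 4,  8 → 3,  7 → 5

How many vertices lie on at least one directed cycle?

A vertex is on a directed cycle iff it belongs to a strongly connected component of size ≥ 2 (or has a self-loop).
The vertices on cycles are {4, 5, 6, 7} — 4 in total.

4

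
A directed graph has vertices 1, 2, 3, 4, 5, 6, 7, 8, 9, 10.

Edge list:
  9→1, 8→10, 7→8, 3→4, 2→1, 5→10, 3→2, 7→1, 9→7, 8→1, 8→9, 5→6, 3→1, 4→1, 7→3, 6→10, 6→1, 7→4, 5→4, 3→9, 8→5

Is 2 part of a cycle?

No

2 lies on a cycle iff there is a path from 2 back to itself.
Exploring from 2, it never reaches itself; equivalently, its strongly connected component is a singleton.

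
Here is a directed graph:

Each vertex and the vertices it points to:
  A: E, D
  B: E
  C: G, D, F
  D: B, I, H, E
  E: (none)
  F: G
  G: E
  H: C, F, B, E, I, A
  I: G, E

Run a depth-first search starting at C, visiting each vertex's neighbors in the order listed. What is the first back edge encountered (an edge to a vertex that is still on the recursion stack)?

DFS from C (visiting each vertex's neighbors in the order listed); mark gray on enter, black on exit:
C gray
  G gray
    E gray
    E black
  G black
  D gray
    B gray
      B→E: E black — skip
    B black
    I gray
      I→G: G black — skip
      I→E: E black — skip
    I black
    H gray
      H→C: C is gray → back edge
First back edge: H → C.

H->C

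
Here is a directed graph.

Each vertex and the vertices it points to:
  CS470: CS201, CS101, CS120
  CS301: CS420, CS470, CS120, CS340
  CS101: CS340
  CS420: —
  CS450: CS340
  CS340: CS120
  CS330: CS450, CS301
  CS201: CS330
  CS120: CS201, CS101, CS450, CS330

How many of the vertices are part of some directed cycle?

8

A vertex is on a directed cycle iff it belongs to a strongly connected component of size ≥ 2 (or has a self-loop).
The vertices on cycles are {CS101, CS120, CS201, CS301, CS330, CS340, CS450, CS470} — 8 in total.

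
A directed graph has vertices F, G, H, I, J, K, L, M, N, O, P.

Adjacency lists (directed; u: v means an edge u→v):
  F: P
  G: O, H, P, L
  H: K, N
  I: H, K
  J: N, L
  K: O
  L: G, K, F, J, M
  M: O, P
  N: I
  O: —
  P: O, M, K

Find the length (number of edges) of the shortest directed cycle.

For each vertex v, BFS finds the shortest path from v back to v.
The shortest such closed walk is L → J → L, length 2.

2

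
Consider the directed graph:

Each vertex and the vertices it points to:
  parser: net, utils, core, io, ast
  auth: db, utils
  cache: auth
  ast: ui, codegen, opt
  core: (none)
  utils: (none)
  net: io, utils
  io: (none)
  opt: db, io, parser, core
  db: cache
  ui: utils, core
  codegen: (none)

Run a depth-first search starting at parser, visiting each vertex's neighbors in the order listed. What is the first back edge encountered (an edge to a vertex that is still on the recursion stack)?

auth->db

DFS from parser (visiting each vertex's neighbors in the order listed); mark gray on enter, black on exit:
parser gray
  net gray
    io gray
    io black
    utils gray
    utils black
  net black
  parser→utils: utils black — skip
  core gray
  core black
  parser→io: io black — skip
  ast gray
    ui gray
      ui→utils: utils black — skip
      ui→core: core black — skip
    ui black
    codegen gray
    codegen black
    opt gray
      db gray
        cache gray
          auth gray
            auth→db: db is gray → back edge
First back edge: auth → db.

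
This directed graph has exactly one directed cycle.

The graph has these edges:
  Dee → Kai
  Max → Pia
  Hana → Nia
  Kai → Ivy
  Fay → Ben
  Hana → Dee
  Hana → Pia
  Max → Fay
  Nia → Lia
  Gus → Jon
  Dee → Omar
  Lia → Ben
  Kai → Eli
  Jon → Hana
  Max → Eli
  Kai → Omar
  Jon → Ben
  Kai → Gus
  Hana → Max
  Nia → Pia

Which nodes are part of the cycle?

Dee, Gus, Jon, Kai, Hana

DFS with gray/black marking from Hana:
Hana gray
  Max gray
    Eli gray
    Eli black
    Pia gray
    Pia black
    Fay gray
      Ben gray
      Ben black
    Fay black
  Max black
  Nia gray
    Lia gray
      Lia→Ben: Ben black — skip
    Lia black
    Nia→Pia: Pia black — skip
  Nia black
  Hana→Pia: Pia black — skip
  Dee gray
    Omar gray
    Omar black
    Kai gray
      Ivy gray
      Ivy black
      Gus gray
        Jon gray
          Jon→Hana: Hana is gray → back edge
Back edge closes the cycle Hana → Dee → Kai → Gus → Jon → Hana; its vertices are {Dee, Gus, Jon, Kai, Hana}.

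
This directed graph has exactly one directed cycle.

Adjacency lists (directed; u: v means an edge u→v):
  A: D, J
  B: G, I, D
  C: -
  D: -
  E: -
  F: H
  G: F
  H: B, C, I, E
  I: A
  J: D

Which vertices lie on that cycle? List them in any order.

B, F, G, H

DFS with gray/black marking from H:
H gray
  B gray
    G gray
      F gray
        F→H: H is gray → back edge
Back edge closes the cycle H → B → G → F → H; its vertices are {B, F, G, H}.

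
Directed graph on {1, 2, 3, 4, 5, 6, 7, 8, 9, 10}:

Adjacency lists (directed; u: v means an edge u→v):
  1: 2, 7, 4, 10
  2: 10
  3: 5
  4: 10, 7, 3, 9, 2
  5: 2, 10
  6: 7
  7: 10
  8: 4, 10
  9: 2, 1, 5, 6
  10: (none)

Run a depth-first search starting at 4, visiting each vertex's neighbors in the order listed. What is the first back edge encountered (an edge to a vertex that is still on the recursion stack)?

DFS from 4 (visiting each vertex's neighbors in the order listed); mark gray on enter, black on exit:
4 gray
  10 gray
  10 black
  7 gray
    7→10: 10 black — skip
  7 black
  3 gray
    5 gray
      2 gray
        2→10: 10 black — skip
      2 black
      5→10: 10 black — skip
    5 black
  3 black
  9 gray
    9→2: 2 black — skip
    1 gray
      1→2: 2 black — skip
      1→7: 7 black — skip
      1→4: 4 is gray → back edge
First back edge: 1 → 4.

1->4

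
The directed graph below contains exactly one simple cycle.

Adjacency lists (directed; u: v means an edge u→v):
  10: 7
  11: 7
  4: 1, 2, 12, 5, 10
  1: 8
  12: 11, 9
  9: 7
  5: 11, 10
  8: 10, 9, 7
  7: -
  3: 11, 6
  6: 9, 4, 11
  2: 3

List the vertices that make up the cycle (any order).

2, 3, 4, 6

DFS with gray/black marking from 6:
6 gray
  9 gray
    7 gray
    7 black
  9 black
  4 gray
    1 gray
      8 gray
        10 gray
          10→7: 7 black — skip
        10 black
        8→9: 9 black — skip
        8→7: 7 black — skip
      8 black
    1 black
    2 gray
      3 gray
        11 gray
          11→7: 7 black — skip
        11 black
        3→6: 6 is gray → back edge
Back edge closes the cycle 6 → 4 → 2 → 3 → 6; its vertices are {2, 3, 4, 6}.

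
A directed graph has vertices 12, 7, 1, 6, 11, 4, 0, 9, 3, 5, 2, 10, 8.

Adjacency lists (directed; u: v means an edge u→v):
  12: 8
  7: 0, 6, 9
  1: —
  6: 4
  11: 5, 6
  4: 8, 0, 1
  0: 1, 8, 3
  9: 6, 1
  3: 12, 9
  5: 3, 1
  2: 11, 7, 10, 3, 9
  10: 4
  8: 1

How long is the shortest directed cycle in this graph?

5

For each vertex v, BFS finds the shortest path from v back to v.
The shortest such closed walk is 3 → 9 → 6 → 4 → 0 → 3, length 5.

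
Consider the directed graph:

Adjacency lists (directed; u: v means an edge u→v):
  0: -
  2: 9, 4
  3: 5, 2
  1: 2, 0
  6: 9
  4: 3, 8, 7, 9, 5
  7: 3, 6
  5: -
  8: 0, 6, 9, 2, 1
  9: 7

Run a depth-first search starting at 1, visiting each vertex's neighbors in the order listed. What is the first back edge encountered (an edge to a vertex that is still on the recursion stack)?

3→2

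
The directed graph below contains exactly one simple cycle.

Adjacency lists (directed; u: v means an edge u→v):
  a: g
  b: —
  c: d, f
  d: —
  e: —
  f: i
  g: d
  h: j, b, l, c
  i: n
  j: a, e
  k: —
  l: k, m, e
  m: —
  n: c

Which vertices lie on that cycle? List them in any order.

DFS with gray/black marking from c:
c gray
  d gray
  d black
  f gray
    i gray
      n gray
        n→c: c is gray → back edge
Back edge closes the cycle c → f → i → n → c; its vertices are {c, f, i, n}.

c, f, i, n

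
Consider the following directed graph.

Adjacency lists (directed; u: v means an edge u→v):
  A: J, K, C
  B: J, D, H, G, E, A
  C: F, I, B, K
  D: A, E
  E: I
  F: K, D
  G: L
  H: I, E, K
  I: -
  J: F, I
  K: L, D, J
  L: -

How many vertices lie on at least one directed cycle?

A vertex is on a directed cycle iff it belongs to a strongly connected component of size ≥ 2 (or has a self-loop).
The vertices on cycles are {A, B, C, D, F, H, J, K} — 8 in total.

8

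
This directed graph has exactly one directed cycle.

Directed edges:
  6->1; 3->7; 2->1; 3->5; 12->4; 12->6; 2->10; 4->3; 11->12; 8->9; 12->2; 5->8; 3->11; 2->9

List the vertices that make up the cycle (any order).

3, 4, 11, 12

DFS with gray/black marking from 11:
11 gray
  12 gray
    6 gray
      1 gray
      1 black
    6 black
    4 gray
      3 gray
        7 gray
        7 black
        3→11: 11 is gray → back edge
Back edge closes the cycle 11 → 12 → 4 → 3 → 11; its vertices are {3, 4, 11, 12}.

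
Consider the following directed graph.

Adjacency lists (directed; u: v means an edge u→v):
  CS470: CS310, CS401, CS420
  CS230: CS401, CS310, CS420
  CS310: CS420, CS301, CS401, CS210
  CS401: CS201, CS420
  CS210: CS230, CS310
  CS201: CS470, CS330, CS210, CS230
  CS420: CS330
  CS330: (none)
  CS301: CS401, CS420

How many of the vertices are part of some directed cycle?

A vertex is on a directed cycle iff it belongs to a strongly connected component of size ≥ 2 (or has a self-loop).
The vertices on cycles are {CS201, CS210, CS230, CS301, CS310, CS401, CS470} — 7 in total.

7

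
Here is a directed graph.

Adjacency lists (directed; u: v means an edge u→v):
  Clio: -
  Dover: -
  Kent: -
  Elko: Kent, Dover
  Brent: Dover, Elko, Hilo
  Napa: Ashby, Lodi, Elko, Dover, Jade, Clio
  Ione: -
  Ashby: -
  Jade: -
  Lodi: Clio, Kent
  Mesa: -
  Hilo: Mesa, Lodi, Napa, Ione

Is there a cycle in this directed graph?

No

DFS with white/gray/black marking, starting from Hilo:
Hilo gray
  Mesa gray
  Mesa black
  Lodi gray
    Clio gray
    Clio black
    Kent gray
    Kent black
  Lodi black
  Napa gray
    Ashby gray
    Ashby black
    Napa→Lodi: Lodi black — skip
    Elko gray
      Elko→Kent: Kent black — skip
      Dover gray
      Dover black
    Elko black
    Napa→Dover: Dover black — skip
    Jade gray
    Jade black
    Napa→Clio: Clio black — skip
  Napa black
  Ione gray
  Ione black
Hilo black
Brent gray
  Brent→Dover: Dover black — skip
  Brent→Elko: Elko black — skip
  Brent→Hilo: Hilo black — skip
Brent black
Every edge goes to a white or black vertex — no back edge, so the graph is acyclic.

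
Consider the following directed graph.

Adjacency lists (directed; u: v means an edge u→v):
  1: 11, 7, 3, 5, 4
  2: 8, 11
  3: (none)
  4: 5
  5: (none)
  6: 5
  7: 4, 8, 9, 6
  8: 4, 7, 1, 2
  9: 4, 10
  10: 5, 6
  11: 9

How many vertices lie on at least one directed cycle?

A vertex is on a directed cycle iff it belongs to a strongly connected component of size ≥ 2 (or has a self-loop).
The vertices on cycles are {1, 2, 7, 8} — 4 in total.

4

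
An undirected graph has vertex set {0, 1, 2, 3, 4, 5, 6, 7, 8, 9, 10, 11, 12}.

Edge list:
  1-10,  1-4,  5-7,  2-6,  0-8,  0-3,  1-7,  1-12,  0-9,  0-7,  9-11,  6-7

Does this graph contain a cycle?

No

DFS, tracking each vertex's parent; an edge to a visited non-parent vertex closes a cycle.
Start from 10:
visit 10 (parent –)
  visit 1 (parent 10)
    visit 7 (parent 1)
      7–1: parent, skip
      visit 0 (parent 7)
        visit 8 (parent 0)
          8–0: parent, skip
        visit 9 (parent 0)
          9–0: parent, skip
          visit 11 (parent 9)
            11–9: parent, skip
        0–7: parent, skip
        visit 3 (parent 0)
          3–0: parent, skip
      visit 5 (parent 7)
        5–7: parent, skip
      visit 6 (parent 7)
        6–7: parent, skip
        visit 2 (parent 6)
          2–6: parent, skip
    1–10: parent, skip
    visit 4 (parent 1)
      4–1: parent, skip
    visit 12 (parent 1)
      12–1: parent, skip
No non-parent visited neighbor found — the graph is a forest.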